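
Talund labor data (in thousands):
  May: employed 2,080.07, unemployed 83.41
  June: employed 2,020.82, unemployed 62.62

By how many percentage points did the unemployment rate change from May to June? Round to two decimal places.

The unemployment rate changed by −0.85 percentage points.

May: labor force = 2,080.07 + 83.41 = 2,163.48; u = 83.41/2,163.48 = 3.86%.
June: labor force = 2,020.82 + 62.62 = 2,083.44; u = 62.62/2,083.44 = 3.01%.
Change = 3.01% − 3.86% = −0.85 pp.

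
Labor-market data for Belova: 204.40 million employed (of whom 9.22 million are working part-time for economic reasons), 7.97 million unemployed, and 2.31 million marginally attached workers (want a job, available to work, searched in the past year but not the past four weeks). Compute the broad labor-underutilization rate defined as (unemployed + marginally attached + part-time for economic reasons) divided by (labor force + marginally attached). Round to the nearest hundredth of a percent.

Broad underutilization rate ≈ 9.08%.

Labor force = 204.40 + 7.97 = 212.37 million.
Numerator = 7.97 + 2.31 + 9.22 = 19.50 million.
Denominator = 212.37 + 2.31 = 214.68 million.
Broad rate = 19.50 / 214.68 = 9.08%.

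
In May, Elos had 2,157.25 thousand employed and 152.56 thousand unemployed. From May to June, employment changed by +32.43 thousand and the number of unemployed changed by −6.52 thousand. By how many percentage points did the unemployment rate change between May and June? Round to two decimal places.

The unemployment rate changed by −0.35 percentage points.

May: labor force = 2,157.25 + 152.56 = 2,309.81; u = 152.56/2,309.81 = 6.60%.
June: labor force = 2,189.68 + 146.04 = 2,335.72; u = 146.04/2,335.72 = 6.25%.
Change = 6.25% − 6.60% = −0.35 pp.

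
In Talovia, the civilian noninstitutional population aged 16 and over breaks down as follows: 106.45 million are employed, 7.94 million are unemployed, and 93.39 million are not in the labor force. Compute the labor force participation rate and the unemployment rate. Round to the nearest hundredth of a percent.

Labor force participation rate ≈ 55.05%; unemployment rate ≈ 6.94%.

Labor force = employed + unemployed = 106.45 + 7.94 = 114.39 million.
Working-age population = 114.39 + 93.39 = 207.78 million.
Unemployment rate = 7.94 / 114.39 = 6.94%.
Labor force participation rate = 114.39 / 207.78 = 55.05%.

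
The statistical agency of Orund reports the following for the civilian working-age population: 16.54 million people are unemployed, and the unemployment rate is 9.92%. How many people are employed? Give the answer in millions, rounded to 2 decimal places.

Labor force = U / u = 16.54 / 0.0992 ≈ 166.73 million.
Employed = labor force − unemployed = 166.73 − 16.54 = 150.19 million.

About 150.19 million are employed.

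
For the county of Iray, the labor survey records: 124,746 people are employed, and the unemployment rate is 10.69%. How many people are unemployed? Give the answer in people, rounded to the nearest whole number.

About 14,932 are unemployed.

Let U be the number unemployed. The labor force is E + U, and U/(E+U) = 0.1069.
So U = 0.1069 × 124,746 / (1 − 0.1069) = 13335.35 / 0.8931 ≈ 14,932.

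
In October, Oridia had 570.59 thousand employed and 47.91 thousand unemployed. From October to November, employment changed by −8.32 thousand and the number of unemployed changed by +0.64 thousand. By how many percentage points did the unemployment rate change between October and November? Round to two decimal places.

The unemployment rate changed by +0.20 percentage points.

October: labor force = 570.59 + 47.91 = 618.50; u = 47.91/618.50 = 7.75%.
November: labor force = 562.27 + 48.55 = 610.82; u = 48.55/610.82 = 7.95%.
Change = 7.95% − 7.75% = +0.20 pp.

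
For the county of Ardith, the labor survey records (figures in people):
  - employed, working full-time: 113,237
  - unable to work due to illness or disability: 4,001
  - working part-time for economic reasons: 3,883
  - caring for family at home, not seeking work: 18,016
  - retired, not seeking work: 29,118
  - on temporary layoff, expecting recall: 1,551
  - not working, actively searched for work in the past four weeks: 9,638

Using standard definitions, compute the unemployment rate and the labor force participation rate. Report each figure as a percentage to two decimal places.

Employed = 113,237 + 3,883 = 117,120 (anyone who worked, including part-time for economic reasons, counts as employed).
Unemployed = 1,551 + 9,638 = 11,189 (jobless and actively searching, or on temporary layoff).
Labor force = 117,120 + 11,189 = 128,309.
Not in labor force = 4,001 + 18,016 + 29,118 = 51,135 (those not working and not actively searching are outside the labor force).
Civilian working-age population = 128,309 + 51,135 = 179,444.
Unemployment rate = 11,189 / 128,309 = 8.72%.
Labor force participation rate = 128,309 / 179,444 = 71.50%.

Unemployment rate ≈ 8.72%; labor force participation rate ≈ 71.50%.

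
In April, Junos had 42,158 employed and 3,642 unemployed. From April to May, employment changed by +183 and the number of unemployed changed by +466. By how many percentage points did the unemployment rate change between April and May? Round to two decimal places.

April: labor force = 42,158 + 3,642 = 45,800; u = 3,642/45,800 = 7.95%.
May: labor force = 42,341 + 4,108 = 46,449; u = 4,108/46,449 = 8.84%.
Change = 8.84% − 7.95% = +0.89 pp.

The unemployment rate changed by +0.89 percentage points.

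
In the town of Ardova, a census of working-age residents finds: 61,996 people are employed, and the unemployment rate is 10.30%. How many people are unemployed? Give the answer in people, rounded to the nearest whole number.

About 7,119 are unemployed.

Let U be the number unemployed. The labor force is E + U, and U/(E+U) = 0.1030.
So U = 0.1030 × 61,996 / (1 − 0.1030) = 6385.59 / 0.8970 ≈ 7,119.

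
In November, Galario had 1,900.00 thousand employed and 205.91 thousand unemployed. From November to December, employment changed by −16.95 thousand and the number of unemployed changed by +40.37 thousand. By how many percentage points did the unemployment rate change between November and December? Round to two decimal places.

The unemployment rate changed by +1.79 percentage points.

November: labor force = 1,900.00 + 205.91 = 2,105.91; u = 205.91/2,105.91 = 9.78%.
December: labor force = 1,883.05 + 246.28 = 2,129.33; u = 246.28/2,129.33 = 11.57%.
Change = 11.57% − 9.78% = +1.79 pp.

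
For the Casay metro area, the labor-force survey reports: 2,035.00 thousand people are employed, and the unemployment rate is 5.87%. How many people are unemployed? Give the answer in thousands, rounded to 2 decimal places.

About 126.90 thousand are unemployed.

Let U be the number unemployed. The labor force is E + U, and U/(E+U) = 0.0587.
So U = 0.0587 × 2,035.00 / (1 − 0.0587) = 119.4545 / 0.9413 ≈ 126.90 thousand.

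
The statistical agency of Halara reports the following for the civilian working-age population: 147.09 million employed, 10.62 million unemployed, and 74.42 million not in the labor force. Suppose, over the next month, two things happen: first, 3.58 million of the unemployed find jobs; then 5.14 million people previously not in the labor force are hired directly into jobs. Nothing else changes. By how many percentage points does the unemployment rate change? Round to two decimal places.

The unemployment rate changes by −2.41 percentage points.

Initially, labor force = 147.09 + 10.62 = 157.71 million, so u = 10.62/157.71 = 6.73%.
After the first change, unemployed falls and employed rises by 3.58; labor force unchanged → E = 150.67, U = 7.04, labor force = 157.71 million.
After the second change, employed and labor force both rise by 5.14; unemployed unchanged → E = 155.81, U = 7.04, labor force = 162.85 million.
New unemployment rate = 7.04 / 162.85 = 4.32%.
Change = 4.32% − 6.73% = −2.41 percentage points.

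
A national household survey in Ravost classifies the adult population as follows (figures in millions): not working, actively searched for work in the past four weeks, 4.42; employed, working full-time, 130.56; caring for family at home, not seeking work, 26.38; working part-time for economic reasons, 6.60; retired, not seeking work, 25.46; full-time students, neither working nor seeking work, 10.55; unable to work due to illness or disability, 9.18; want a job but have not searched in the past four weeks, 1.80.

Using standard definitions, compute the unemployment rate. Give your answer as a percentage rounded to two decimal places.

Unemployment rate ≈ 3.12%.

Employed = 130.56 + 6.60 = 137.16 million (anyone who worked, including part-time for economic reasons, counts as employed).
Unemployed = 4.42 million.
Labor force = 137.16 + 4.42 = 141.58 million.
Unemployment rate = 4.42 / 141.58 = 3.12%.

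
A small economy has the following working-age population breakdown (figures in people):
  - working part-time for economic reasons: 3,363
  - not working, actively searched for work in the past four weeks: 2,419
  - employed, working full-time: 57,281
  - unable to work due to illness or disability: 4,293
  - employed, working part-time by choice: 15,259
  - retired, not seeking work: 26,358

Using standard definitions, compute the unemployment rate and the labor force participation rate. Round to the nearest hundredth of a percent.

Employed = 3,363 + 57,281 + 15,259 = 75,903 (anyone who worked, including part-time for economic reasons, counts as employed).
Unemployed = 2,419.
Labor force = 75,903 + 2,419 = 78,322.
Not in labor force = 4,293 + 26,358 = 30,651 (those not working and not actively searching are outside the labor force).
Civilian working-age population = 78,322 + 30,651 = 108,973.
Unemployment rate = 2,419 / 78,322 = 3.09%.
Labor force participation rate = 78,322 / 108,973 = 71.87%.

Unemployment rate ≈ 3.09%; labor force participation rate ≈ 71.87%.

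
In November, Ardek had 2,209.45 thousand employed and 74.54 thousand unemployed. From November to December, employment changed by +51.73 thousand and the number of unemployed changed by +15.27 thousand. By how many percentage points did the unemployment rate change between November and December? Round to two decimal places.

November: labor force = 2,209.45 + 74.54 = 2,283.99; u = 74.54/2,283.99 = 3.26%.
December: labor force = 2,261.18 + 89.81 = 2,350.99; u = 89.81/2,350.99 = 3.82%.
Change = 3.82% − 3.26% = +0.56 pp.

The unemployment rate changed by +0.56 percentage points.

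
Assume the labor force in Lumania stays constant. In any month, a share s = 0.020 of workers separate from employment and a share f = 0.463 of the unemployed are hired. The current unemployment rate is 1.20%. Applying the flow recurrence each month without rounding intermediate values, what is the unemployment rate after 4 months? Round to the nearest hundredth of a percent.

With a fixed labor force, u_{t+1} = u_t + s·(1−u_t) − f·u_t = u_t·(1−s−f) + s.
Here 1−s−f = 0.517 and s = 0.020.
u_1 = 0.012000 × 0.517 + 0.020 = 0.026204.
u_2 = 0.026204 × 0.517 + 0.020 = 0.033547.
u_3 = 0.033547 × 0.517 + 0.020 = 0.037344.
u_4 = 0.037344 × 0.517 + 0.020 = 0.039307.

Unemployment rate after four months ≈ 3.93%.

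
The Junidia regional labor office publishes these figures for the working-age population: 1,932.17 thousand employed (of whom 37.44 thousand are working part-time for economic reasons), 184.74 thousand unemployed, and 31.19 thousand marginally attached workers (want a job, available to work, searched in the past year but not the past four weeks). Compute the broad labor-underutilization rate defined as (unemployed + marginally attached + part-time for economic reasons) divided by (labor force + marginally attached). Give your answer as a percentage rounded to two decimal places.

Broad underutilization rate ≈ 11.80%.

Labor force = 1,932.17 + 184.74 = 2,116.91 thousand.
Numerator = 184.74 + 31.19 + 37.44 = 253.37 thousand.
Denominator = 2,116.91 + 31.19 = 2,148.10 thousand.
Broad rate = 253.37 / 2,148.10 = 11.80%.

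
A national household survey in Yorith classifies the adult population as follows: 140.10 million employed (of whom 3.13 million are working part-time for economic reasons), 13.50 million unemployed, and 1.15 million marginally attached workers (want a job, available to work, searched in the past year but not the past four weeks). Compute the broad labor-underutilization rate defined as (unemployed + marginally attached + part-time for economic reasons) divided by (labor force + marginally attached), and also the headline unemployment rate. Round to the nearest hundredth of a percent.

Broad underutilization rate ≈ 11.49%; headline unemployment rate ≈ 8.79%.

Labor force = 140.10 + 13.50 = 153.60 million.
Numerator = 13.50 + 1.15 + 3.13 = 17.78 million.
Denominator = 153.60 + 1.15 = 154.75 million.
Broad rate = 17.78 / 154.75 = 11.49%.
Headline unemployment rate = 13.50 / 153.60 = 8.79%.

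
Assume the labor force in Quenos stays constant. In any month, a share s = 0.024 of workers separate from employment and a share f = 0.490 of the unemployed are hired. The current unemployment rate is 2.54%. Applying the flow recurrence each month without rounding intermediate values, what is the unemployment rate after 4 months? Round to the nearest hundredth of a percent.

With a fixed labor force, u_{t+1} = u_t + s·(1−u_t) − f·u_t = u_t·(1−s−f) + s.
Here 1−s−f = 0.486 and s = 0.024.
u_1 = 0.025400 × 0.486 + 0.024 = 0.036344.
u_2 = 0.036344 × 0.486 + 0.024 = 0.041663.
u_3 = 0.041663 × 0.486 + 0.024 = 0.044248.
u_4 = 0.044248 × 0.486 + 0.024 = 0.045505.

Unemployment rate after four months ≈ 4.55%.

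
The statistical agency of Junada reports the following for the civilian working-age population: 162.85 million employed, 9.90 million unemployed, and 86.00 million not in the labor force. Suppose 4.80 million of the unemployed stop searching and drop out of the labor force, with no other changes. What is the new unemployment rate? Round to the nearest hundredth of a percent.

Initially, labor force = 162.85 + 9.90 = 172.75 million, so u = 9.90/172.75 = 5.73%.
After the change, unemployed and labor force both fall by 4.80 → E = 162.85, U = 5.10, labor force = 167.95 million.
New unemployment rate = 5.10 / 167.95 = 3.04%.

New unemployment rate ≈ 3.04%.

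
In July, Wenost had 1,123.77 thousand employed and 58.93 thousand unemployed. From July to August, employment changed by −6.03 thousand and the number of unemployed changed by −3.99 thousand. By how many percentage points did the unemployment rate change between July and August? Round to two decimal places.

July: labor force = 1,123.77 + 58.93 = 1,182.70; u = 58.93/1,182.70 = 4.98%.
August: labor force = 1,117.74 + 54.94 = 1,172.68; u = 54.94/1,172.68 = 4.68%.
Change = 4.68% − 4.98% = −0.30 pp.

The unemployment rate changed by −0.30 percentage points.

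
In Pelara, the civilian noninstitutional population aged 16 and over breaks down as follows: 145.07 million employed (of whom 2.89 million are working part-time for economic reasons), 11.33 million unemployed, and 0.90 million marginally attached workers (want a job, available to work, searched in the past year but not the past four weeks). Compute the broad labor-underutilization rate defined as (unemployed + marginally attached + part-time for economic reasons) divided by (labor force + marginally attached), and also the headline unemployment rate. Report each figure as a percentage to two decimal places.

Broad underutilization rate ≈ 9.61%; headline unemployment rate ≈ 7.24%.

Labor force = 145.07 + 11.33 = 156.40 million.
Numerator = 11.33 + 0.90 + 2.89 = 15.12 million.
Denominator = 156.40 + 0.90 = 157.30 million.
Broad rate = 15.12 / 157.30 = 9.61%.
Headline unemployment rate = 11.33 / 156.40 = 7.24%.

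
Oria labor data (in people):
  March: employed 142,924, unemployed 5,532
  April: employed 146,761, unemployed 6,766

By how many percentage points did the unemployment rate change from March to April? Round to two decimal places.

March: labor force = 142,924 + 5,532 = 148,456; u = 5,532/148,456 = 3.73%.
April: labor force = 146,761 + 6,766 = 153,527; u = 6,766/153,527 = 4.41%.
Change = 4.41% − 3.73% = +0.68 pp.

The unemployment rate changed by +0.68 percentage points.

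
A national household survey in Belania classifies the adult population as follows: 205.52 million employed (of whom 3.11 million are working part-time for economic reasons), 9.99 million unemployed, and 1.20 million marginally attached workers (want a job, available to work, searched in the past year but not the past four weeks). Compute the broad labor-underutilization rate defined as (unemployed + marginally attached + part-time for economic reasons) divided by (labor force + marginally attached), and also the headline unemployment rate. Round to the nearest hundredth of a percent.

Broad underutilization rate ≈ 6.60%; headline unemployment rate ≈ 4.64%.

Labor force = 205.52 + 9.99 = 215.51 million.
Numerator = 9.99 + 1.20 + 3.11 = 14.30 million.
Denominator = 215.51 + 1.20 = 216.71 million.
Broad rate = 14.30 / 216.71 = 6.60%.
Headline unemployment rate = 9.99 / 215.51 = 4.64%.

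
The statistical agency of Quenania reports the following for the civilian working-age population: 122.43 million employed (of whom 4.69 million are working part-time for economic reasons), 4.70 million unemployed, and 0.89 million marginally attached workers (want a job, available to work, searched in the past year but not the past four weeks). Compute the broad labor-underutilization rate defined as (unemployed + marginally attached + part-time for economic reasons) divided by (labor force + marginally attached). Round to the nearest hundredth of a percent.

Broad underutilization rate ≈ 8.03%.

Labor force = 122.43 + 4.70 = 127.13 million.
Numerator = 4.70 + 0.89 + 4.69 = 10.28 million.
Denominator = 127.13 + 0.89 = 128.02 million.
Broad rate = 10.28 / 128.02 = 8.03%.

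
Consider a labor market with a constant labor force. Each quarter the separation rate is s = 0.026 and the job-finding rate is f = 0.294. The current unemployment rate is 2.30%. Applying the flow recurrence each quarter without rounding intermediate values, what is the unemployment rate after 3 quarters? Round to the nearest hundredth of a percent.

With a fixed labor force, u_{t+1} = u_t + s·(1−u_t) − f·u_t = u_t·(1−s−f) + s.
Here 1−s−f = 0.680 and s = 0.026.
u_1 = 0.023000 × 0.680 + 0.026 = 0.041640.
u_2 = 0.041640 × 0.680 + 0.026 = 0.054315.
u_3 = 0.054315 × 0.680 + 0.026 = 0.062934.

Unemployment rate after three quarters ≈ 6.29%.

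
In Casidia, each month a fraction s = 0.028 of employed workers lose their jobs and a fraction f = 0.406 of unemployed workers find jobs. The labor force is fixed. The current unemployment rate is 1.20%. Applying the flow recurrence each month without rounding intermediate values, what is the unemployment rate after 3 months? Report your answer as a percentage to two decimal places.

With a fixed labor force, u_{t+1} = u_t + s·(1−u_t) − f·u_t = u_t·(1−s−f) + s.
Here 1−s−f = 0.566 and s = 0.028.
u_1 = 0.012000 × 0.566 + 0.028 = 0.034792.
u_2 = 0.034792 × 0.566 + 0.028 = 0.047692.
u_3 = 0.047692 × 0.566 + 0.028 = 0.054994.

Unemployment rate after three months ≈ 5.50%.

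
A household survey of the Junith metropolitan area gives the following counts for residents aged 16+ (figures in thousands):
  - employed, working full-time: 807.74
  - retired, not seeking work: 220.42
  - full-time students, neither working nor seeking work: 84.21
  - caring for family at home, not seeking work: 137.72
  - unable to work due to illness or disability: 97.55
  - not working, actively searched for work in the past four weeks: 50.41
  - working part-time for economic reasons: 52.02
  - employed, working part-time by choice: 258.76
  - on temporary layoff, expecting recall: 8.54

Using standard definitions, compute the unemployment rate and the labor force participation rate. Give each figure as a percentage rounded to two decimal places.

Unemployment rate ≈ 5.01%; labor force participation rate ≈ 68.56%.

Employed = 807.74 + 52.02 + 258.76 = 1,118.52 thousand (anyone who worked, including part-time for economic reasons, counts as employed).
Unemployed = 50.41 + 8.54 = 58.95 thousand (jobless and actively searching, or on temporary layoff).
Labor force = 1,118.52 + 58.95 = 1,177.47 thousand.
Not in labor force = 220.42 + 84.21 + 137.72 + 97.55 = 539.90 thousand (those not working and not actively searching are outside the labor force).
Civilian working-age population = 1,177.47 + 539.90 = 1,717.37 thousand.
Unemployment rate = 58.95 / 1,177.47 = 5.01%.
Labor force participation rate = 1,177.47 / 1,717.37 = 68.56%.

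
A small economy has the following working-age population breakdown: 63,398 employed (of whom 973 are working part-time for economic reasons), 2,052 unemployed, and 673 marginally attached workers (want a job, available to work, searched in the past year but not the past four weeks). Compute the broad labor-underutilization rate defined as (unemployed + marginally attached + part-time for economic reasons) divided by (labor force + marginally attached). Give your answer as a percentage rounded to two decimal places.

Labor force = 63,398 + 2,052 = 65,450.
Numerator = 2,052 + 673 + 973 = 3,698.
Denominator = 65,450 + 673 = 66,123.
Broad rate = 3,698 / 66,123 = 5.59%.

Broad underutilization rate ≈ 5.59%.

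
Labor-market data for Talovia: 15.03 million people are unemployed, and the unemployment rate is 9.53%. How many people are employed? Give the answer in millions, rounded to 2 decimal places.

About 142.68 million are employed.

Labor force = U / u = 15.03 / 0.0953 ≈ 157.71 million.
Employed = labor force − unemployed = 157.71 − 15.03 = 142.68 million.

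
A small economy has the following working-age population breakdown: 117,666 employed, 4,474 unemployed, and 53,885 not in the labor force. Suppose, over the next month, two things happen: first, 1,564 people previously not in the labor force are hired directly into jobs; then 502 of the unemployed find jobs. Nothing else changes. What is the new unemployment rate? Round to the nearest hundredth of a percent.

Initially, labor force = 117,666 + 4,474 = 122,140, so u = 4,474/122,140 = 3.66%.
After the first change, employed and labor force both rise by 1,564; unemployed unchanged → E = 119,230, U = 4,474, labor force = 123,704.
After the second change, unemployed falls and employed rises by 502; labor force unchanged → E = 119,732, U = 3,972, labor force = 123,704.
New unemployment rate = 3,972 / 123,704 = 3.21%.

New unemployment rate ≈ 3.21%.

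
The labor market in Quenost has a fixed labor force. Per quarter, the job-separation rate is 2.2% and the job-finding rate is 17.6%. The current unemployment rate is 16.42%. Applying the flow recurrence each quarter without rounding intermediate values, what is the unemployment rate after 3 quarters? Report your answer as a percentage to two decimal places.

With a fixed labor force, u_{t+1} = u_t + s·(1−u_t) − f·u_t = u_t·(1−s−f) + s.
Here 1−s−f = 0.802 and s = 0.022.
u_1 = 0.164200 × 0.802 + 0.022 = 0.153688.
u_2 = 0.153688 × 0.802 + 0.022 = 0.145258.
u_3 = 0.145258 × 0.802 + 0.022 = 0.138497.

Unemployment rate after three quarters ≈ 13.85%.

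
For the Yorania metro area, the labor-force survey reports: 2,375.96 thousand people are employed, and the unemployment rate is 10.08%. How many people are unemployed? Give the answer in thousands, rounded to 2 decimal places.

About 266.34 thousand are unemployed.

Let U be the number unemployed. The labor force is E + U, and U/(E+U) = 0.1008.
So U = 0.1008 × 2,375.96 / (1 − 0.1008) = 239.4968 / 0.8992 ≈ 266.34 thousand.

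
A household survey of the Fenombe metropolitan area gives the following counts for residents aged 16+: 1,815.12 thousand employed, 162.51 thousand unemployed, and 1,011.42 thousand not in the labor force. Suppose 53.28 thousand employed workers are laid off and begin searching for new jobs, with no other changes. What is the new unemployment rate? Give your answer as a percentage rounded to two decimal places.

New unemployment rate ≈ 10.91%.

Initially, labor force = 1,815.12 + 162.51 = 1,977.63 thousand, so u = 162.51/1,977.63 = 8.22%.
After the change, employed falls and unemployed rises by 53.28; labor force unchanged → E = 1,761.84, U = 215.79, labor force = 1,977.63 thousand.
New unemployment rate = 215.79 / 1,977.63 = 10.91%.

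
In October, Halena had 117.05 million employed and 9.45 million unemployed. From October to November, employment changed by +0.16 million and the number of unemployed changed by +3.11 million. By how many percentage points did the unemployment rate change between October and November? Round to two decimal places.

October: labor force = 117.05 + 9.45 = 126.50; u = 9.45/126.50 = 7.47%.
November: labor force = 117.21 + 12.56 = 129.77; u = 12.56/129.77 = 9.68%.
Change = 9.68% − 7.47% = +2.21 pp.

The unemployment rate changed by +2.21 percentage points.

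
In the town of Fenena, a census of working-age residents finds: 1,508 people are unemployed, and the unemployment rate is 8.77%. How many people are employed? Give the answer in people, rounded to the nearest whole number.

Labor force = U / u = 1,508 / 0.0877 ≈ 17,195.
Employed = labor force − unemployed = 17,195 − 1,508 = 15,687.

About 15,687 are employed.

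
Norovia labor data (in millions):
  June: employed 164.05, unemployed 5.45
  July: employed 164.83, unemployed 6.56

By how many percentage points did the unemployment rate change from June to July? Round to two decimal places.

June: labor force = 164.05 + 5.45 = 169.50; u = 5.45/169.50 = 3.22%.
July: labor force = 164.83 + 6.56 = 171.39; u = 6.56/171.39 = 3.83%.
Change = 3.83% − 3.22% = +0.61 pp.

The unemployment rate changed by +0.61 percentage points.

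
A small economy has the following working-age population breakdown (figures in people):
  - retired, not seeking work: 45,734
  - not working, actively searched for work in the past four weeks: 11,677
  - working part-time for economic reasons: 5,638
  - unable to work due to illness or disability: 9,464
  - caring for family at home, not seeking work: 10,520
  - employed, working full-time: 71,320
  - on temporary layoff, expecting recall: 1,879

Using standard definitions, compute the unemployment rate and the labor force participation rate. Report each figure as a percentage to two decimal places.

Unemployment rate ≈ 14.98%; labor force participation rate ≈ 57.94%.

Employed = 5,638 + 71,320 = 76,958 (anyone who worked, including part-time for economic reasons, counts as employed).
Unemployed = 11,677 + 1,879 = 13,556 (jobless and actively searching, or on temporary layoff).
Labor force = 76,958 + 13,556 = 90,514.
Not in labor force = 45,734 + 9,464 + 10,520 = 65,718 (those not working and not actively searching are outside the labor force).
Civilian working-age population = 90,514 + 65,718 = 156,232.
Unemployment rate = 13,556 / 90,514 = 14.98%.
Labor force participation rate = 90,514 / 156,232 = 57.94%.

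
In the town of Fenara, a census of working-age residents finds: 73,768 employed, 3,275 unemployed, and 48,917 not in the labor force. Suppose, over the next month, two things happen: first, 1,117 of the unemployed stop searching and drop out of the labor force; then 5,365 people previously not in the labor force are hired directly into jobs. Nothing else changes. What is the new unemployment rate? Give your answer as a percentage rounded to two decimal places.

Initially, labor force = 73,768 + 3,275 = 77,043, so u = 3,275/77,043 = 4.25%.
After the first change, unemployed and labor force both fall by 1,117 → E = 73,768, U = 2,158, labor force = 75,926.
After the second change, employed and labor force both rise by 5,365; unemployed unchanged → E = 79,133, U = 2,158, labor force = 81,291.
New unemployment rate = 2,158 / 81,291 = 2.65%.

New unemployment rate ≈ 2.65%.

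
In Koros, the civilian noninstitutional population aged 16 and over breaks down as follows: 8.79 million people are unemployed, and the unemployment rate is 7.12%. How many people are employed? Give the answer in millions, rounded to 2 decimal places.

About 114.67 million are employed.

Labor force = U / u = 8.79 / 0.0712 ≈ 123.46 million.
Employed = labor force − unemployed = 123.46 − 8.79 = 114.67 million.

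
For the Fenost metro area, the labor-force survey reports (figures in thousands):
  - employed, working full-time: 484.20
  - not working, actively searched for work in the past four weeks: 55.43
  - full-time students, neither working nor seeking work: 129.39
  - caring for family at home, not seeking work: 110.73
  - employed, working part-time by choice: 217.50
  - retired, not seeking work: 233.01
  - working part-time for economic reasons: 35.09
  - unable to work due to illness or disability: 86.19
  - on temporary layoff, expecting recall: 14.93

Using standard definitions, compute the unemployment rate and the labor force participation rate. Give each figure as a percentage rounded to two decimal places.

Unemployment rate ≈ 8.72%; labor force participation rate ≈ 59.07%.

Employed = 484.20 + 217.50 + 35.09 = 736.79 thousand (anyone who worked, including part-time for economic reasons, counts as employed).
Unemployed = 55.43 + 14.93 = 70.36 thousand (jobless and actively searching, or on temporary layoff).
Labor force = 736.79 + 70.36 = 807.15 thousand.
Not in labor force = 129.39 + 110.73 + 233.01 + 86.19 = 559.32 thousand (those not working and not actively searching are outside the labor force).
Civilian working-age population = 807.15 + 559.32 = 1,366.47 thousand.
Unemployment rate = 70.36 / 807.15 = 8.72%.
Labor force participation rate = 807.15 / 1,366.47 = 59.07%.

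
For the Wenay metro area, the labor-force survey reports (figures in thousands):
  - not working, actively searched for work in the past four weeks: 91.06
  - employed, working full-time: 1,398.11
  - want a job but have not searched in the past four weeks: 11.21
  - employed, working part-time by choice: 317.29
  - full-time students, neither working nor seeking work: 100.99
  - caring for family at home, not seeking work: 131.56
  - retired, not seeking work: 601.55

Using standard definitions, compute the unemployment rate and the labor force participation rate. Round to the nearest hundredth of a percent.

Employed = 1,398.11 + 317.29 = 1,715.40 thousand.
Unemployed = 91.06 thousand.
Labor force = 1,715.40 + 91.06 = 1,806.46 thousand.
Not in labor force = 11.21 + 100.99 + 131.56 + 601.55 = 845.31 thousand (those not working and not actively searching are outside the labor force — including those who want a job but have given up searching).
Civilian working-age population = 1,806.46 + 845.31 = 2,651.77 thousand.
Unemployment rate = 91.06 / 1,806.46 = 5.04%.
Labor force participation rate = 1,806.46 / 2,651.77 = 68.12%.

Unemployment rate ≈ 5.04%; labor force participation rate ≈ 68.12%.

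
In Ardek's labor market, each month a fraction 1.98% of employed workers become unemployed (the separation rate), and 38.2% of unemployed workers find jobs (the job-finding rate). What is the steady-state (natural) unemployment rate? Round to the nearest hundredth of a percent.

Steady-state unemployment rate ≈ 4.93%.

At steady state the flows balance: s·E = f·U, so U/(E+U) = s/(s+f).
u* = 1.98 / (1.98 + 38.2) = 1.98 / 40.18 = 4.93%.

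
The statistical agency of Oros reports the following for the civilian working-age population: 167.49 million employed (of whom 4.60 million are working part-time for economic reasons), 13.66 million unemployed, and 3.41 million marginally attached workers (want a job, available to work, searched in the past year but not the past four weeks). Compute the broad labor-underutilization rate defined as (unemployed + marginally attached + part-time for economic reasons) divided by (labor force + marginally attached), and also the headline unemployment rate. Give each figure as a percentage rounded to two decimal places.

Labor force = 167.49 + 13.66 = 181.15 million.
Numerator = 13.66 + 3.41 + 4.60 = 21.67 million.
Denominator = 181.15 + 3.41 = 184.56 million.
Broad rate = 21.67 / 184.56 = 11.74%.
Headline unemployment rate = 13.66 / 181.15 = 7.54%.

Broad underutilization rate ≈ 11.74%; headline unemployment rate ≈ 7.54%.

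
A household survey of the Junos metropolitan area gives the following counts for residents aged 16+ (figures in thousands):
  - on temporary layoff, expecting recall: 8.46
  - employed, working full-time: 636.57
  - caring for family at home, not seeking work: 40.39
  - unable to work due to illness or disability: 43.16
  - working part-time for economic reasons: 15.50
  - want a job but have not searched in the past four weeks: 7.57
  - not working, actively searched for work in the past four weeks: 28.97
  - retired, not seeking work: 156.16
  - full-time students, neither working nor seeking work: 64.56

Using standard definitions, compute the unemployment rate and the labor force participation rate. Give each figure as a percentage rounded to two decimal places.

Unemployment rate ≈ 5.43%; labor force participation rate ≈ 68.86%.

Employed = 636.57 + 15.50 = 652.07 thousand (anyone who worked, including part-time for economic reasons, counts as employed).
Unemployed = 8.46 + 28.97 = 37.43 thousand (jobless and actively searching, or on temporary layoff).
Labor force = 652.07 + 37.43 = 689.50 thousand.
Not in labor force = 40.39 + 43.16 + 7.57 + 156.16 + 64.56 = 311.84 thousand (those not working and not actively searching are outside the labor force — including those who want a job but have given up searching).
Civilian working-age population = 689.50 + 311.84 = 1,001.34 thousand.
Unemployment rate = 37.43 / 689.50 = 5.43%.
Labor force participation rate = 689.50 / 1,001.34 = 68.86%.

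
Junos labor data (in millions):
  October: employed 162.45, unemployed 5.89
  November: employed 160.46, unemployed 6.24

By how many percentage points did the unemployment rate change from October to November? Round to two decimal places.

The unemployment rate changed by +0.24 percentage points.

October: labor force = 162.45 + 5.89 = 168.34; u = 5.89/168.34 = 3.50%.
November: labor force = 160.46 + 6.24 = 166.70; u = 6.24/166.70 = 3.74%.
Change = 3.74% − 3.50% = +0.24 pp.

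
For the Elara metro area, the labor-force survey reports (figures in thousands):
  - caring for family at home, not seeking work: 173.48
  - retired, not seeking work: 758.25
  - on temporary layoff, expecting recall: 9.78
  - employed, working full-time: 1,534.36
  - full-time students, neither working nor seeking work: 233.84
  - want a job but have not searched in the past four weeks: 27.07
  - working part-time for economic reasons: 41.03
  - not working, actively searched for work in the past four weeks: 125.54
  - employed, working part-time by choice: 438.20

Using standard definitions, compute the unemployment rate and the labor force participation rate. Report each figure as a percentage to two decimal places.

Employed = 1,534.36 + 41.03 + 438.20 = 2,013.59 thousand (anyone who worked, including part-time for economic reasons, counts as employed).
Unemployed = 9.78 + 125.54 = 135.32 thousand (jobless and actively searching, or on temporary layoff).
Labor force = 2,013.59 + 135.32 = 2,148.91 thousand.
Not in labor force = 173.48 + 758.25 + 233.84 + 27.07 = 1,192.64 thousand (those not working and not actively searching are outside the labor force — including those who want a job but have given up searching).
Civilian working-age population = 2,148.91 + 1,192.64 = 3,341.55 thousand.
Unemployment rate = 135.32 / 2,148.91 = 6.30%.
Labor force participation rate = 2,148.91 / 3,341.55 = 64.31%.

Unemployment rate ≈ 6.30%; labor force participation rate ≈ 64.31%.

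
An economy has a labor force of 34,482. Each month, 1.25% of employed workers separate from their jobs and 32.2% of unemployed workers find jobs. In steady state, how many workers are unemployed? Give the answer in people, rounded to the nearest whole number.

About 1,289 are unemployed in steady state.

Steady-state unemployment rate u* = s/(s+f) = 1.25/(1.25+32.2) = 0.037369.
Unemployed = u* × labor force = 0.037369 × 34,482 ≈ 1,289.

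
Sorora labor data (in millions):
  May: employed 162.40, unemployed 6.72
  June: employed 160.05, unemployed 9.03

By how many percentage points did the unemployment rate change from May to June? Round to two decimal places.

The unemployment rate changed by +1.37 percentage points.

May: labor force = 162.40 + 6.72 = 169.12; u = 6.72/169.12 = 3.97%.
June: labor force = 160.05 + 9.03 = 169.08; u = 9.03/169.08 = 5.34%.
Change = 5.34% − 3.97% = +1.37 pp.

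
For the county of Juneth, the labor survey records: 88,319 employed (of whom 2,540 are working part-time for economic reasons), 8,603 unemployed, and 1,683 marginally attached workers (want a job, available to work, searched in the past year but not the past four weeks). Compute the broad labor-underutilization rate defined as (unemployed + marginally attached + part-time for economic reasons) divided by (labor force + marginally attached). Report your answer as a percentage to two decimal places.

Broad underutilization rate ≈ 13.01%.

Labor force = 88,319 + 8,603 = 96,922.
Numerator = 8,603 + 1,683 + 2,540 = 12,826.
Denominator = 96,922 + 1,683 = 98,605.
Broad rate = 12,826 / 98,605 = 13.01%.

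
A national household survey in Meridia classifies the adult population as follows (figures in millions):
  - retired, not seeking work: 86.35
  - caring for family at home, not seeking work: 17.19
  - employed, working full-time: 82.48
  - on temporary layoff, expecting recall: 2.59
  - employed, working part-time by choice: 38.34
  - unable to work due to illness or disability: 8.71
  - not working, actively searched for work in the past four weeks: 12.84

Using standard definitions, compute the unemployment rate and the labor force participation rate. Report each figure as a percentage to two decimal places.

Unemployment rate ≈ 11.32%; labor force participation rate ≈ 54.83%.

Employed = 82.48 + 38.34 = 120.82 million.
Unemployed = 2.59 + 12.84 = 15.43 million (jobless and actively searching, or on temporary layoff).
Labor force = 120.82 + 15.43 = 136.25 million.
Not in labor force = 86.35 + 17.19 + 8.71 = 112.25 million (those not working and not actively searching are outside the labor force).
Civilian working-age population = 136.25 + 112.25 = 248.50 million.
Unemployment rate = 15.43 / 136.25 = 11.32%.
Labor force participation rate = 136.25 / 248.50 = 54.83%.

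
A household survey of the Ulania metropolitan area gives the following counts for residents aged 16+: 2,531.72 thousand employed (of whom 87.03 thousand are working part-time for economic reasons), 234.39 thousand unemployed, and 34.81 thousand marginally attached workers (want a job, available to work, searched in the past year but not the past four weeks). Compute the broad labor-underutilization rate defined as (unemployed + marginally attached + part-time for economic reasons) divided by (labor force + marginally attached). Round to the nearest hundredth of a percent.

Broad underutilization rate ≈ 12.72%.

Labor force = 2,531.72 + 234.39 = 2,766.11 thousand.
Numerator = 234.39 + 34.81 + 87.03 = 356.23 thousand.
Denominator = 2,766.11 + 34.81 = 2,800.92 thousand.
Broad rate = 356.23 / 2,800.92 = 12.72%.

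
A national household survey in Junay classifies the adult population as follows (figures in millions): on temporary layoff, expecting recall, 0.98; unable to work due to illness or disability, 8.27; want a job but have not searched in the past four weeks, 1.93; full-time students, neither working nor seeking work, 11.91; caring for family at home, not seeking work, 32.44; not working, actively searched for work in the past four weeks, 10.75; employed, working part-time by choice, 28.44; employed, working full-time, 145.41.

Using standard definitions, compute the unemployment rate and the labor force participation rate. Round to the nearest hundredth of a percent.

Unemployment rate ≈ 6.32%; labor force participation rate ≈ 77.28%.

Employed = 28.44 + 145.41 = 173.85 million.
Unemployed = 0.98 + 10.75 = 11.73 million (jobless and actively searching, or on temporary layoff).
Labor force = 173.85 + 11.73 = 185.58 million.
Not in labor force = 8.27 + 1.93 + 11.91 + 32.44 = 54.55 million (those not working and not actively searching are outside the labor force — including those who want a job but have given up searching).
Civilian working-age population = 185.58 + 54.55 = 240.13 million.
Unemployment rate = 11.73 / 185.58 = 6.32%.
Labor force participation rate = 185.58 / 240.13 = 77.28%.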